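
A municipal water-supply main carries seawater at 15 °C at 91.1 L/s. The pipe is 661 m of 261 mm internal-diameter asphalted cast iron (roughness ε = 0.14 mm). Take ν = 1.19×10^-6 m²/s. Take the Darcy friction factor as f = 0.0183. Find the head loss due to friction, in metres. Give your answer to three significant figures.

V = 4Q/(πD²) = 4·0.0911/(π·0.261²) = 1.703 m/s
h_f = f(L/D)V²/(2g) = 0.01830·(661/0.261)·1.703²/(2·9.81) = 6.849 m

h_f ≈ 6.85 m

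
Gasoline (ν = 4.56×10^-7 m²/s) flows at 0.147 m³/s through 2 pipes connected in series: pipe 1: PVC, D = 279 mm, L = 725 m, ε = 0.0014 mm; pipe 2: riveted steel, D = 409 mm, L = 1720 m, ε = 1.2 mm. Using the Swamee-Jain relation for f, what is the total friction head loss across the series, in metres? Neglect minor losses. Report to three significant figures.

H ≈ 15.5 m

Pipe 1: V = 2.404 m/s, Re = 1.47×10^6, ε/D = 5.02×10^-6, f = 0.01105, h_1 = f(L/D)V²/2g = 8.460 m
Pipe 2: V = 1.119 m/s, Re = 1.00×10^6, ε/D = 0.00293, f = 0.02621, h_2 = f(L/D)V²/2g = 7.033 m
Series → Q common, losses add: H = Σh = 15.49 m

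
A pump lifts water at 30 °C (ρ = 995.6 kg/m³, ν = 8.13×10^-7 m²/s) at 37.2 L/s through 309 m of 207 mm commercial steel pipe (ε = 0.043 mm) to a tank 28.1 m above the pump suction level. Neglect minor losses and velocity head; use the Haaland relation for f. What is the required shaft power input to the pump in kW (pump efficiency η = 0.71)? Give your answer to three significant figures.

V = 4Q/(πD²) = 1.105 m/s; Re = 2.81×10^5; ε/D = 2.08×10^-4; f = 0.01624
h_f = f(L/D)V²/2g = 1.509 m
Total head H = z + h_f = 28.1 + 1.509 = 29.61 m
P_hyd = ρgQH = 995.6·9.81·0.0372·29.61 = 10.76 kW
P_shaft = P_hyd/η = 10.76/0.71 = 15.15 kW

P_shaft ≈ 15.2 kW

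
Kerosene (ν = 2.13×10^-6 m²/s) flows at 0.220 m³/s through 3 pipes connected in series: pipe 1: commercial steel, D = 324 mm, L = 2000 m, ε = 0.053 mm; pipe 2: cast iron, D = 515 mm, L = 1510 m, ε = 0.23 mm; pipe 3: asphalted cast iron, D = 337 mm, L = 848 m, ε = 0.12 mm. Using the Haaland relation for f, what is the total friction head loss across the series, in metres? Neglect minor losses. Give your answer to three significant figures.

H ≈ 50.3 m

Pipe 1: V = 2.668 m/s, Re = 4.06×10^5, ε/D = 1.64×10^-4, f = 0.01525, h_1 = f(L/D)V²/2g = 34.15 m
Pipe 2: V = 1.056 m/s, Re = 2.55×10^5, ε/D = 4.47×10^-4, f = 0.01797, h_2 = f(L/D)V²/2g = 2.996 m
Pipe 3: V = 2.466 m/s, Re = 3.90×10^5, ε/D = 3.56×10^-4, f = 0.01685, h_3 = f(L/D)V²/2g = 13.15 m
Series → Q common, losses add: H = Σh = 50.29 m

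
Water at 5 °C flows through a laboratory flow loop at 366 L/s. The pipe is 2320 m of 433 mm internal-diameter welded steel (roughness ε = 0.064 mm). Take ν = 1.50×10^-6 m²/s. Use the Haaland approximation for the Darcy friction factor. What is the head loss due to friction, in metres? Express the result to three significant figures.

h_f ≈ 24.1 m

V = 4Q/(πD²) = 4·0.366/(π·0.433²) = 2.486 m/s
Re = VD/ν = 2.486·0.433/1.50×10^-6 = 7.17×10^5 → turbulent
ε/D = 0.064/433 = 1.48×10^-4
Haaland: f = 0.01431
h_f = f(L/D)V²/(2g) = 0.01431·(2320/0.433)·2.486²/(2·9.81) = 24.15 m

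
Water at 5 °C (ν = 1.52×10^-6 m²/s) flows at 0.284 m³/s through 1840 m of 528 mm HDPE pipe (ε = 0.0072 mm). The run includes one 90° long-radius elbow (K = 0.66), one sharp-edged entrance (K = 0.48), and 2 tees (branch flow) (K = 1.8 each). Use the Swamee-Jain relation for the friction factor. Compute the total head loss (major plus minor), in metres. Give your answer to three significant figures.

V = 4Q/(πD²) = 1.297 m/s; V²/2g = 0.08575 m
Re = 4.51×10^5, ε/D = 1.36×10^-5 → f = 0.01354 (Swamee-Jain)
Major: h_f = f(L/D)·V²/2g = 0.01354·3485·0.08575 = 4.047 m
Minor: ΣK = 4.74; h_m = ΣK·V²/2g = 0.4064 m
Total H_L = 4.047 + 0.4064 = 4.453 m

H_L ≈ 4.45 m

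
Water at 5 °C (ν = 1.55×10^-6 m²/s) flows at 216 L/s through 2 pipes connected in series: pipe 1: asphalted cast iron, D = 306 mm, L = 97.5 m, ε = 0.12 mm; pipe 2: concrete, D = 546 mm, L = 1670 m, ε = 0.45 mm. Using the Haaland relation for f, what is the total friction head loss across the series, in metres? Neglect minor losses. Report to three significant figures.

H ≈ 4.95 m

Pipe 1: V = 2.937 m/s, Re = 5.80×10^5, ε/D = 3.92×10^-4, f = 0.01673, h_1 = f(L/D)V²/2g = 2.343 m
Pipe 2: V = 0.9225 m/s, Re = 3.25×10^5, ε/D = 8.24×10^-4, f = 0.01968, h_2 = f(L/D)V²/2g = 2.611 m
Series → Q common, losses add: H = Σh = 4.954 m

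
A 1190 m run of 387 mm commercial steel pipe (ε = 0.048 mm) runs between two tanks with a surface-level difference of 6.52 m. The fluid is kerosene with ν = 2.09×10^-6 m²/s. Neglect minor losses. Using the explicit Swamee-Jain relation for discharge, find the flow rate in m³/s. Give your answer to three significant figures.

Q ≈ 0.192 m³/s

Swamee-Jain (Type II): Q = -0.965·√(gD⁵h_f/L)·ln[ε/(3.7D) + √(3.17ν²L/(gD³h_f))]
√(gD⁵h_f/L) = √(9.81·0.387⁵·6.52/1190) = 0.02160
ε/(3.7D) = 3.35×10^-5; √(3.17ν²L/(gD³h_f)) = 6.67×10^-5
Q = -0.965·0.02160·ln(1.002×10^-4) = 0.1919 m³/s
Check: V = 1.63 m/s, Re = 3.02×10^5, f = 0.01565, h_f = 6.53 m ≈ 6.52 m ✓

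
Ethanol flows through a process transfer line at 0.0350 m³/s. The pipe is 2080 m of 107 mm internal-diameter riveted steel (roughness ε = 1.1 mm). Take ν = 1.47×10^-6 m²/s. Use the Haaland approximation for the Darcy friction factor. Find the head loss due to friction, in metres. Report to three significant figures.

V = 4Q/(πD²) = 4·0.0350/(π·0.107²) = 3.892 m/s
Re = VD/ν = 3.892·0.107/1.47×10^-6 = 2.83×10^5 → turbulent
ε/D = 1.1/107 = 0.0103
Haaland: f = 0.03853
h_f = f(L/D)V²/(2g) = 0.03853·(2080/0.107)·3.892²/(2·9.81) = 578.4 m

h_f ≈ 578 m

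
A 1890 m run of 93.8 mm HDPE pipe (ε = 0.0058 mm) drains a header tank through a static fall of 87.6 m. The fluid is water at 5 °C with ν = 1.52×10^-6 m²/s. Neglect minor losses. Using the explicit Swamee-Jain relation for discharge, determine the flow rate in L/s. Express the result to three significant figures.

Swamee-Jain (Type II): Q = -0.965·√(gD⁵h_f/L)·ln[ε/(3.7D) + √(3.17ν²L/(gD³h_f))]
√(gD⁵h_f/L) = √(9.81·0.0938⁵·87.6/1890) = 0.001817
ε/(3.7D) = 1.67×10^-5; √(3.17ν²L/(gD³h_f)) = 1.40×10^-4
Q = -0.965·0.001817·ln(1.564×10^-4) = 0.01537 m³/s
Check: V = 2.22 m/s, Re = 1.37×10^5, f = 0.01718, h_f = 87.2 m ≈ 87.6 m ✓

Q ≈ 15.4 L/s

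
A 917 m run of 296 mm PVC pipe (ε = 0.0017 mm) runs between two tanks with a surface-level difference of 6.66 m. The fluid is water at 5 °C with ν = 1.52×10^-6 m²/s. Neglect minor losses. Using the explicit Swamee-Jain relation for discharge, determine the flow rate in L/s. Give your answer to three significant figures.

Swamee-Jain (Type II): Q = -0.965·√(gD⁵h_f/L)·ln[ε/(3.7D) + √(3.17ν²L/(gD³h_f))]
√(gD⁵h_f/L) = √(9.81·0.296⁵·6.66/917) = 0.01272
ε/(3.7D) = 1.55×10^-6; √(3.17ν²L/(gD³h_f)) = 6.30×10^-5
Q = -0.965·0.01272·ln(6.451×10^-5) = 0.1185 m³/s
Check: V = 1.72 m/s, Re = 3.35×10^5, f = 0.01415, h_f = 6.62 m ≈ 6.66 m ✓

Q ≈ 118 L/s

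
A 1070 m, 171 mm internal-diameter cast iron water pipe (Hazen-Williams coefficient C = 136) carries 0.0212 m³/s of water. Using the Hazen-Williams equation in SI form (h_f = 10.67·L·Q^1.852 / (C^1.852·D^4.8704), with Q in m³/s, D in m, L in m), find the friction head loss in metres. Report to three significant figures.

h_f ≈ 5.52 m

h_f = 10.67·1070·0.0212^1.852 / (136^1.852·0.171^4.8704) = 5.524 m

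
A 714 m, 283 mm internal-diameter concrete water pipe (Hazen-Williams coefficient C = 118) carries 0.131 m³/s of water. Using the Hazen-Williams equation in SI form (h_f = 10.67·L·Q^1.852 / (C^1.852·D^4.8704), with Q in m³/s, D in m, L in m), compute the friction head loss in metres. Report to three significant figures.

h_f = 10.67·714·0.131^1.852 / (118^1.852·0.283^4.8704) = 12.02 m

h_f ≈ 12.0 m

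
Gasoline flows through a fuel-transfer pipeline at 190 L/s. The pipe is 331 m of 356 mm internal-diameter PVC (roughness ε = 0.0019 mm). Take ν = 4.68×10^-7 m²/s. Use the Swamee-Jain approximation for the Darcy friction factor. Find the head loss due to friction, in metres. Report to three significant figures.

h_f ≈ 1.91 m

V = 4Q/(πD²) = 4·0.190/(π·0.356²) = 1.909 m/s
Re = VD/ν = 1.909·0.356/4.68×10^-7 = 1.45×10^6 → turbulent
ε/D = 0.0019/356 = 5.34×10^-6
Swamee-Jain: f = 0.01108
h_f = f(L/D)V²/(2g) = 0.01108·(331/0.356)·1.909²/(2·9.81) = 1.913 m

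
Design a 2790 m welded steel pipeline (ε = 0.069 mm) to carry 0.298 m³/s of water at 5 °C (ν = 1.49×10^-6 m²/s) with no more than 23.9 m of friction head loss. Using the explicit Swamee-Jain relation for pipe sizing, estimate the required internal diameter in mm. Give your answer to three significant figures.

Swamee-Jain (Type III): D = 0.66·[ε^1.25·(LQ²/(gh_f))^4.75 + ν·Q^9.4·(L/(gh_f))^5.2]^0.04
LQ²/(gh_f) = 1.057; L/(gh_f) = 11.90
Term 1 = ε^1.25·(…)^4.75 = 8.17×10^-6; Term 2 = ν·Q^9.4·(…)^5.2 = 6.66×10^-6
D = 0.66·(8.17×10^-6 + 6.66×10^-6)^0.04 = 0.4231 m = 423 mm
Check: V = 2.12 m/s, Re = 6.02×10^5, f = 0.01490, h_f = 22.5 m ≈ 23.9 m ✓

D ≈ 423 mm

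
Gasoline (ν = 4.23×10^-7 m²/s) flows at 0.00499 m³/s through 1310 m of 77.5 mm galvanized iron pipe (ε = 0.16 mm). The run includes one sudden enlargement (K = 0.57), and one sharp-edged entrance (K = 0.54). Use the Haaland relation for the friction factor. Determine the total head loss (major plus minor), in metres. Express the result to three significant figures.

H_L ≈ 23.6 m

V = 4Q/(πD²) = 1.058 m/s; V²/2g = 0.05703 m
Re = 1.94×10^5, ε/D = 0.00206 → f = 0.02446 (Haaland)
Major: h_f = f(L/D)·V²/2g = 0.02446·16903·0.05703 = 23.58 m
Minor: ΣK = 1.11; h_m = ΣK·V²/2g = 0.06331 m
Total H_L = 23.58 + 0.06331 = 23.64 m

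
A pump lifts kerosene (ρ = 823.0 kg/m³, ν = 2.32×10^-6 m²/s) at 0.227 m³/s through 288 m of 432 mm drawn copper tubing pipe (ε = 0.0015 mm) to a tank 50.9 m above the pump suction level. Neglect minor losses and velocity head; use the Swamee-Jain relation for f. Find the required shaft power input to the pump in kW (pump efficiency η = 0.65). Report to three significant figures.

P_shaft ≈ 147 kW

V = 4Q/(πD²) = 1.549 m/s; Re = 2.88×10^5; ε/D = 3.47×10^-6; f = 0.01452
h_f = f(L/D)V²/2g = 1.183 m
Total head H = z + h_f = 50.9 + 1.183 = 52.08 m
P_hyd = ρgQH = 823.0·9.81·0.227·52.08 = 95.45 kW
P_shaft = P_hyd/η = 95.45/0.65 = 146.9 kW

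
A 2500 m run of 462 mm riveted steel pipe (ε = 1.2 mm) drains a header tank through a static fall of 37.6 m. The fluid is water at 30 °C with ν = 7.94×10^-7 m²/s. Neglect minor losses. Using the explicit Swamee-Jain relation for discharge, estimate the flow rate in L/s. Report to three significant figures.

Swamee-Jain (Type II): Q = -0.965·√(gD⁵h_f/L)·ln[ε/(3.7D) + √(3.17ν²L/(gD³h_f))]
√(gD⁵h_f/L) = √(9.81·0.462⁵·37.6/2500) = 0.05573
ε/(3.7D) = 7.02×10^-4; √(3.17ν²L/(gD³h_f)) = 1.17×10^-5
Q = -0.965·0.05573·ln(7.137×10^-4) = 0.3896 m³/s
Check: V = 2.32 m/s, Re = 1.35×10^6, f = 0.02531, h_f = 37.7 m ≈ 37.6 m ✓

Q ≈ 390 L/s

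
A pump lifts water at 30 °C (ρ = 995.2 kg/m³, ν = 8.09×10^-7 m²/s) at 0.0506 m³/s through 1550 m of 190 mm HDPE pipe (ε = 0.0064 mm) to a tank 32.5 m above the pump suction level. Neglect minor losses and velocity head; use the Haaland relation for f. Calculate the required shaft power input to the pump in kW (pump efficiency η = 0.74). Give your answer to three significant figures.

P_shaft ≈ 33.9 kW

V = 4Q/(πD²) = 1.785 m/s; Re = 4.19×10^5; ε/D = 3.37×10^-5; f = 0.01385
h_f = f(L/D)V²/2g = 18.34 m
Total head H = z + h_f = 32.5 + 18.34 = 50.84 m
P_hyd = ρgQH = 995.2·9.81·0.0506·50.84 = 25.11 kW
P_shaft = P_hyd/η = 25.11/0.74 = 33.94 kW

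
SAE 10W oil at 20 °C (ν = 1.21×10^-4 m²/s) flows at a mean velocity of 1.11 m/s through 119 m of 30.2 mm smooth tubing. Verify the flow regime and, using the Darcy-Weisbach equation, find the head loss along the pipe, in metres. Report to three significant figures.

h_f ≈ 57.2 m

Re = VD/ν = 1.11·0.03020/1.21×10^-4 = 277 → laminar (Re < 2300)
f = 64/Re = 0.2310
h_f = f(L/D)V²/(2g) = 0.2310·(119/0.03020)·1.11²/(2·9.81) = 57.16 m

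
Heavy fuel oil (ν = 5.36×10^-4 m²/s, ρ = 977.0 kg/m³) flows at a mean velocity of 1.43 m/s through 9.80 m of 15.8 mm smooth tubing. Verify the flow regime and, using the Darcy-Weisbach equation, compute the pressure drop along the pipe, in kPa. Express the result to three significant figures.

Δp ≈ 941 kPa

Re = VD/ν = 1.43·0.01580/5.36×10^-4 = 42.2 → laminar (Re < 2300)
f = 64/Re = 1.518
h_f = f(L/D)V²/(2g) = 1.518·(9.80/0.01580)·1.43²/(2·9.81) = 98.15 m
Δp = ρg·h_f = 977.0·9.81·98.15 = 940.7 kPa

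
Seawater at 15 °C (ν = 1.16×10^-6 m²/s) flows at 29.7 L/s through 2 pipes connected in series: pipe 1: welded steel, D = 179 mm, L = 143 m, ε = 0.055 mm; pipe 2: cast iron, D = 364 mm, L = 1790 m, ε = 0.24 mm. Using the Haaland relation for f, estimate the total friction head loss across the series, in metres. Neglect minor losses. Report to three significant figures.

Pipe 1: V = 1.180 m/s, Re = 1.82×10^5, ε/D = 3.07×10^-4, f = 0.01774, h_1 = f(L/D)V²/2g = 1.006 m
Pipe 2: V = 0.2854 m/s, Re = 8.96×10^4, ε/D = 6.59×10^-4, f = 0.02098, h_2 = f(L/D)V²/2g = 0.4283 m
Series → Q common, losses add: H = Σh = 1.434 m

H ≈ 1.43 m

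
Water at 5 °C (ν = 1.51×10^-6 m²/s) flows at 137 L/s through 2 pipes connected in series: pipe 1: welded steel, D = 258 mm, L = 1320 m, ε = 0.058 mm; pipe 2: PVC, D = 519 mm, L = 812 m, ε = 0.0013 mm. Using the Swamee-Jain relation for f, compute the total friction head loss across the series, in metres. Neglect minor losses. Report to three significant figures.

H ≈ 29.0 m

Pipe 1: V = 2.621 m/s, Re = 4.48×10^5, ε/D = 2.25×10^-4, f = 0.01588, h_1 = f(L/D)V²/2g = 28.45 m
Pipe 2: V = 0.6476 m/s, Re = 2.23×10^5, ε/D = 2.50×10^-6, f = 0.01524, h_2 = f(L/D)V²/2g = 0.5096 m
Series → Q common, losses add: H = Σh = 28.96 m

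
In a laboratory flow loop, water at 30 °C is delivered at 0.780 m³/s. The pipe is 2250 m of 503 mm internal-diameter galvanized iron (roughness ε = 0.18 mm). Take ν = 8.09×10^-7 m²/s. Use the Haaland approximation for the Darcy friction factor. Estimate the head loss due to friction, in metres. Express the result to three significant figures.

V = 4Q/(πD²) = 4·0.780/(π·0.503²) = 3.925 m/s
Re = VD/ν = 3.925·0.503/8.09×10^-7 = 2.44×10^6 → turbulent
ε/D = 0.18/503 = 3.58×10^-4
Haaland: f = 0.01578
h_f = f(L/D)V²/(2g) = 0.01578·(2250/0.503)·3.925²/(2·9.81) = 55.44 m

h_f ≈ 55.4 m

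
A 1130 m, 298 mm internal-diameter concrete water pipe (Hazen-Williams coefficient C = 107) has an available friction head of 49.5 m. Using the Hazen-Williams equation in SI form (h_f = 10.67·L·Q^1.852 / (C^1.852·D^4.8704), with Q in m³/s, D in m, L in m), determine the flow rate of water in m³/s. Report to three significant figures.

Q ≈ 0.228 m³/s

Rearranging: Q = [h_f·C^1.852·D^4.8704 / (10.67·L)]^(1/1.852)
Q = [49.5·107^1.852·0.298^4.8704 / (10.67·1130)]^0.540 = 0.2280 m³/s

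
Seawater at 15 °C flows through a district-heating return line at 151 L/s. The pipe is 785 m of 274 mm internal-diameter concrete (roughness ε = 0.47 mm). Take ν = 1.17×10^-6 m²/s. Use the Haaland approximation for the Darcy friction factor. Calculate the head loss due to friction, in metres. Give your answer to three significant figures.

h_f ≈ 21.9 m

V = 4Q/(πD²) = 4·0.151/(π·0.274²) = 2.561 m/s
Re = VD/ν = 2.561·0.274/1.17×10^-6 = 6.00×10^5 → turbulent
ε/D = 0.47/274 = 0.00172
Haaland: f = 0.02284
h_f = f(L/D)V²/(2g) = 0.02284·(785/0.274)·2.561²/(2·9.81) = 21.87 m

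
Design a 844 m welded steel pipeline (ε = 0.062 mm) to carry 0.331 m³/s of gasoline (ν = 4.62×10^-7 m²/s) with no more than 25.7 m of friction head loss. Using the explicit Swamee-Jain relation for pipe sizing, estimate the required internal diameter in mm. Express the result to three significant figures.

Swamee-Jain (Type III): D = 0.66·[ε^1.25·(LQ²/(gh_f))^4.75 + ν·Q^9.4·(L/(gh_f))^5.2]^0.04
LQ²/(gh_f) = 0.3668; L/(gh_f) = 3.348
Term 1 = ε^1.25·(…)^4.75 = 4.69×10^-8; Term 2 = ν·Q^9.4·(…)^5.2 = 7.58×10^-9
D = 0.66·(4.69×10^-8 + 7.58×10^-9)^0.04 = 0.3381 m = 338 mm
Check: V = 3.69 m/s, Re = 2.70×10^6, f = 0.01397, h_f = 24.2 m ≈ 25.7 m ✓

D ≈ 338 mm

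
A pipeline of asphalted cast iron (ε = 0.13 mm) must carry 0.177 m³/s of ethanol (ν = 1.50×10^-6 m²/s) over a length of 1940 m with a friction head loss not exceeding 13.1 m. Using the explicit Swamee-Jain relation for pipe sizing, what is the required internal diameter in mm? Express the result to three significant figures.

D ≈ 371 mm

Swamee-Jain (Type III): D = 0.66·[ε^1.25·(LQ²/(gh_f))^4.75 + ν·Q^9.4·(L/(gh_f))^5.2]^0.04
LQ²/(gh_f) = 0.4729; L/(gh_f) = 15.10
Term 1 = ε^1.25·(…)^4.75 = 3.96×10^-7; Term 2 = ν·Q^9.4·(…)^5.2 = 1.73×10^-7
D = 0.66·(3.96×10^-7 + 1.73×10^-7)^0.04 = 0.3713 m = 371 mm
Check: V = 1.63 m/s, Re = 4.05×10^5, f = 0.01700, h_f = 12.1 m ≈ 13.1 m ✓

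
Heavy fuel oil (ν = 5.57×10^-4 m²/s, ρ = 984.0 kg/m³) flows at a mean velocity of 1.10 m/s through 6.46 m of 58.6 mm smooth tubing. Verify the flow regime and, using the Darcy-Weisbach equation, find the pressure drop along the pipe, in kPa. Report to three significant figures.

Re = VD/ν = 1.10·0.05860/5.57×10^-4 = 116 → laminar (Re < 2300)
f = 64/Re = 0.5530
h_f = f(L/D)V²/(2g) = 0.5530·(6.46/0.05860)·1.10²/(2·9.81) = 3.760 m
Δp = ρg·h_f = 984.0·9.81·3.760 = 36.29 kPa

Δp ≈ 36.3 kPa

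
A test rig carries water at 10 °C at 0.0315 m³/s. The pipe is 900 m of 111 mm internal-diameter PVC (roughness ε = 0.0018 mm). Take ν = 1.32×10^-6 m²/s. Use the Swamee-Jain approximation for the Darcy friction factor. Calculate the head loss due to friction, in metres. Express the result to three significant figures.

V = 4Q/(πD²) = 4·0.0315/(π·0.111²) = 3.255 m/s
Re = VD/ν = 3.255·0.111/1.32×10^-6 = 2.74×10^5 → turbulent
ε/D = 0.0018/111 = 1.62×10^-5
Swamee-Jain: f = 0.01480
h_f = f(L/D)V²/(2g) = 0.01480·(900/0.111)·3.255²/(2·9.81) = 64.82 m

h_f ≈ 64.8 m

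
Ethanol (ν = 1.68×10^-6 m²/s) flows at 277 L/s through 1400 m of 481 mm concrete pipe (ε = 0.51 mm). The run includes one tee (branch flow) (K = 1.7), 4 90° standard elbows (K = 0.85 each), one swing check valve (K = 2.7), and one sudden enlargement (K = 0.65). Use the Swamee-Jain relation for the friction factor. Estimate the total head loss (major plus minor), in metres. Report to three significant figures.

H_L ≈ 8.14 m

V = 4Q/(πD²) = 1.524 m/s; V²/2g = 0.1184 m
Re = 4.36×10^5, ε/D = 0.00106 → f = 0.02070 (Swamee-Jain)
Major: h_f = f(L/D)·V²/2g = 0.02070·2911·0.1184 = 7.136 m
Minor: ΣK = 8.45; h_m = ΣK·V²/2g = 1.001 m
Total H_L = 7.136 + 1.001 = 8.137 m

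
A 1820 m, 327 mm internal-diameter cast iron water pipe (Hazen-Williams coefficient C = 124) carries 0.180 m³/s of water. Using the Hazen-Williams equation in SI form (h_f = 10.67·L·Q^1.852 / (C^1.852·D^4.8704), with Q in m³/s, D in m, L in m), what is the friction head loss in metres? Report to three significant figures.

h_f ≈ 24.9 m

h_f = 10.67·1820·0.180^1.852 / (124^1.852·0.327^4.8704) = 24.91 m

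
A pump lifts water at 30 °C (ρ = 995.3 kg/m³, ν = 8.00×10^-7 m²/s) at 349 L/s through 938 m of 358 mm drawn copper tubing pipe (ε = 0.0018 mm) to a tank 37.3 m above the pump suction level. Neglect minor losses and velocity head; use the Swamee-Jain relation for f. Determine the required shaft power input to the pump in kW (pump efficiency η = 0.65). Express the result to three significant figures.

V = 4Q/(πD²) = 3.467 m/s; Re = 1.55×10^6; ε/D = 5.03×10^-6; f = 0.01096
h_f = f(L/D)V²/2g = 17.59 m
Total head H = z + h_f = 37.3 + 17.59 = 54.89 m
P_hyd = ρgQH = 995.3·9.81·0.349·54.89 = 187.1 kW
P_shaft = P_hyd/η = 187.1/0.65 = 287.8 kW

P_shaft ≈ 288 kW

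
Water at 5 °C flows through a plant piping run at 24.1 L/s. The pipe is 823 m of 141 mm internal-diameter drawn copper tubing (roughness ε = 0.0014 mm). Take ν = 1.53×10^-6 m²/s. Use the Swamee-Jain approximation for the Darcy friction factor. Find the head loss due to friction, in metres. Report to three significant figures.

h_f ≈ 11.8 m

V = 4Q/(πD²) = 4·0.0241/(π·0.141²) = 1.543 m/s
Re = VD/ν = 1.543·0.141/1.53×10^-6 = 1.42×10^5 → turbulent
ε/D = 0.0014/141 = 9.93×10^-6
Swamee-Jain: f = 0.01669
h_f = f(L/D)V²/(2g) = 0.01669·(823/0.141)·1.543²/(2·9.81) = 11.83 m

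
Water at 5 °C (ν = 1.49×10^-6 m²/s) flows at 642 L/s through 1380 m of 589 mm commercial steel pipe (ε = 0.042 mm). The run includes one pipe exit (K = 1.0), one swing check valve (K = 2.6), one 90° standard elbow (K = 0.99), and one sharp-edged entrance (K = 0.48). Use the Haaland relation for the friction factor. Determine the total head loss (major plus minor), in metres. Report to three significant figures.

H_L ≈ 10.0 m

V = 4Q/(πD²) = 2.356 m/s; V²/2g = 0.2830 m
Re = 9.31×10^5, ε/D = 7.13×10^-5 → f = 0.01297 (Haaland)
Major: h_f = f(L/D)·V²/2g = 0.01297·2343·0.2830 = 8.600 m
Minor: ΣK = 5.07; h_m = ΣK·V²/2g = 1.435 m
Total H_L = 8.600 + 1.435 = 10.03 m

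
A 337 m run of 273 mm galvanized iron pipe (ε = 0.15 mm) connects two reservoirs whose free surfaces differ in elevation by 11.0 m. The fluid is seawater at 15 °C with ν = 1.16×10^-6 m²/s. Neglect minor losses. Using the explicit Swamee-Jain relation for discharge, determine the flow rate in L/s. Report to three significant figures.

Swamee-Jain (Type II): Q = -0.965·√(gD⁵h_f/L)·ln[ε/(3.7D) + √(3.17ν²L/(gD³h_f))]
√(gD⁵h_f/L) = √(9.81·0.273⁵·11.0/337) = 0.02204
ε/(3.7D) = 1.49×10^-4; √(3.17ν²L/(gD³h_f)) = 2.56×10^-5
Q = -0.965·0.02204·ln(1.741×10^-4) = 0.1841 m³/s
Check: V = 3.14 m/s, Re = 7.40×10^5, f = 0.01779, h_f = 11.1 m ≈ 11.0 m ✓

Q ≈ 184 L/s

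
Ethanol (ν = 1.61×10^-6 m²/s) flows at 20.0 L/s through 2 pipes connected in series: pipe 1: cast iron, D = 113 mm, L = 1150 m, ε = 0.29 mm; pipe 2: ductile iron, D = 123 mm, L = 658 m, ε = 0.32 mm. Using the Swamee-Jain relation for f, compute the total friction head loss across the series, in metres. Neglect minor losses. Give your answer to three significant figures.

H ≈ 74.8 m

Pipe 1: V = 1.994 m/s, Re = 1.40×10^5, ε/D = 0.00257, f = 0.02632, h_1 = f(L/D)V²/2g = 54.29 m
Pipe 2: V = 1.683 m/s, Re = 1.29×10^5, ε/D = 0.00260, f = 0.02650, h_2 = f(L/D)V²/2g = 20.47 m
Series → Q common, losses add: H = Σh = 74.76 m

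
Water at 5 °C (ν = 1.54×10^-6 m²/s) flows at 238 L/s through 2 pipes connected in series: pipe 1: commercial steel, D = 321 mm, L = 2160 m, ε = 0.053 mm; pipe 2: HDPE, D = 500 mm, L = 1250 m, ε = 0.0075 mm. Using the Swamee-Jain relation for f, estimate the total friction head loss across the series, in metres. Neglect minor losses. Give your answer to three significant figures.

H ≈ 46.8 m

Pipe 1: V = 2.941 m/s, Re = 6.13×10^5, ε/D = 1.65×10^-4, f = 0.01490, h_1 = f(L/D)V²/2g = 44.19 m
Pipe 2: V = 1.212 m/s, Re = 3.94×10^5, ε/D = 1.50×10^-5, f = 0.01388, h_2 = f(L/D)V²/2g = 2.598 m
Series → Q common, losses add: H = Σh = 46.79 m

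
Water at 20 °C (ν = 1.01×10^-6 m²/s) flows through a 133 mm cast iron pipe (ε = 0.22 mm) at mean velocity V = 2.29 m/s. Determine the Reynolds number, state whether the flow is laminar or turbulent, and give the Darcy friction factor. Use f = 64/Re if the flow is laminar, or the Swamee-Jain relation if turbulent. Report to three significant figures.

Re = VD/ν = 2.290·0.133/1.01×10^-6 = 3.02×10^5
Re > 4000 → turbulent; ε/D = 0.00165
Swamee-Jain: f = 0.02311

Re ≈ 3.02×10^5; turbulent; f ≈ 0.0231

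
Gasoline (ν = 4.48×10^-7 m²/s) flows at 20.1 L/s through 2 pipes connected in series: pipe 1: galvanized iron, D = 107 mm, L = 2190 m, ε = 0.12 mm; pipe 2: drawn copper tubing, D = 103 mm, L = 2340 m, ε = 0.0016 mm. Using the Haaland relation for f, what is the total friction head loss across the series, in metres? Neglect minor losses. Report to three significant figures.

H ≈ 196 m

Pipe 1: V = 2.235 m/s, Re = 5.34×10^5, ε/D = 0.00112, f = 0.02069, h_1 = f(L/D)V²/2g = 107.8 m
Pipe 2: V = 2.412 m/s, Re = 5.55×10^5, ε/D = 1.55×10^-5, f = 0.01302, h_2 = f(L/D)V²/2g = 87.72 m
Series → Q common, losses add: H = Σh = 195.6 m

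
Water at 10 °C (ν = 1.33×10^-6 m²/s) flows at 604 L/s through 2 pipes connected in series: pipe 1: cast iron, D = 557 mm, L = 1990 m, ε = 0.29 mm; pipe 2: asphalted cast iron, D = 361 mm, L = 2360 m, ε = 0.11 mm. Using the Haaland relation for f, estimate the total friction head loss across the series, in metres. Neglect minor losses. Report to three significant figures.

Pipe 1: V = 2.479 m/s, Re = 1.04×10^6, ε/D = 5.21×10^-4, f = 0.01730, h_1 = f(L/D)V²/2g = 19.35 m
Pipe 2: V = 5.901 m/s, Re = 1.60×10^6, ε/D = 3.05×10^-4, f = 0.01542, h_2 = f(L/D)V²/2g = 178.9 m
Series → Q common, losses add: H = Σh = 198.3 m

H ≈ 198 m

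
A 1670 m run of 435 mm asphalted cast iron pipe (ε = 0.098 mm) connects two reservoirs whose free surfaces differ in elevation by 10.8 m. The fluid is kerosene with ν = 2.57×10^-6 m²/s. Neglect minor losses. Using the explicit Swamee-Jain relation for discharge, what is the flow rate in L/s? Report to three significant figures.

Swamee-Jain (Type II): Q = -0.965·√(gD⁵h_f/L)·ln[ε/(3.7D) + √(3.17ν²L/(gD³h_f))]
√(gD⁵h_f/L) = √(9.81·0.435⁵·10.8/1670) = 0.03143
ε/(3.7D) = 6.09×10^-5; √(3.17ν²L/(gD³h_f)) = 6.33×10^-5
Q = -0.965·0.03143·ln(1.242×10^-4) = 0.2728 m³/s
Check: V = 1.84 m/s, Re = 3.11×10^5, f = 0.01645, h_f = 10.8 m ≈ 10.8 m ✓

Q ≈ 273 L/s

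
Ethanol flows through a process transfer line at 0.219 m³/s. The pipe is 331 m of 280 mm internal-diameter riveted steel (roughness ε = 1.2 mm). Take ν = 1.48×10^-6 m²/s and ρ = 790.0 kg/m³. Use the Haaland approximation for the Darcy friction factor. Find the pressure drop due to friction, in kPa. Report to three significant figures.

Δp ≈ 172 kPa

V = 4Q/(πD²) = 4·0.219/(π·0.280²) = 3.557 m/s
Re = VD/ν = 3.557·0.280/1.48×10^-6 = 6.73×10^5 → turbulent
ε/D = 1.2/280 = 0.00429
Haaland: f = 0.02920
h_f = f(L/D)V²/(2g) = 0.02920·(331/0.280)·3.557²/(2·9.81) = 22.26 m
Δp = ρg·h_f = 790.0·9.81·22.26 = 172.5 kPa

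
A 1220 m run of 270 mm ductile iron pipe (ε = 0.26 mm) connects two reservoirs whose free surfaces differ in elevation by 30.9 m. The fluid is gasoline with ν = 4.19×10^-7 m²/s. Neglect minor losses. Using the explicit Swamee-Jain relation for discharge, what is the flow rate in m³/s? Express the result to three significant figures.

Q ≈ 0.150 m³/s

Swamee-Jain (Type II): Q = -0.965·√(gD⁵h_f/L)·ln[ε/(3.7D) + √(3.17ν²L/(gD³h_f))]
√(gD⁵h_f/L) = √(9.81·0.270⁵·30.9/1220) = 0.01888
ε/(3.7D) = 2.60×10^-4; √(3.17ν²L/(gD³h_f)) = 1.07×10^-5
Q = -0.965·0.01888·ln(2.709×10^-4) = 0.1497 m³/s
Check: V = 2.61 m/s, Re = 1.68×10^6, f = 0.01971, h_f = 31.0 m ≈ 30.9 m ✓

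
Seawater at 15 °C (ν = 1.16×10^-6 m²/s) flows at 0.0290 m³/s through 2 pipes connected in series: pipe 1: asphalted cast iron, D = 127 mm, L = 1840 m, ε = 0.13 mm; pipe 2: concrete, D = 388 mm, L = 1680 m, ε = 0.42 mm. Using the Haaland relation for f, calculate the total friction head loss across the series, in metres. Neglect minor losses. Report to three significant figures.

Pipe 1: V = 2.289 m/s, Re = 2.51×10^5, ε/D = 0.00102, f = 0.02078, h_1 = f(L/D)V²/2g = 80.41 m
Pipe 2: V = 0.2453 m/s, Re = 8.20×10^4, ε/D = 0.00108, f = 0.02265, h_2 = f(L/D)V²/2g = 0.3007 m
Series → Q common, losses add: H = Σh = 80.71 m

H ≈ 80.7 m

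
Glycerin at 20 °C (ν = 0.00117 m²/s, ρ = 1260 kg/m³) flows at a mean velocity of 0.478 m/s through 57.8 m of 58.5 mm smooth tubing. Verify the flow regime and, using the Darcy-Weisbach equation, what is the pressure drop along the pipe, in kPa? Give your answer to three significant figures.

Re = VD/ν = 0.478·0.05850/0.00117 = 23.9 → laminar (Re < 2300)
f = 64/Re = 2.678
h_f = f(L/D)V²/(2g) = 2.678·(57.8/0.05850)·0.478²/(2·9.81) = 30.81 m
Δp = ρg·h_f = 1260·9.81·30.81 = 380.8 kPa

Δp ≈ 381 kPa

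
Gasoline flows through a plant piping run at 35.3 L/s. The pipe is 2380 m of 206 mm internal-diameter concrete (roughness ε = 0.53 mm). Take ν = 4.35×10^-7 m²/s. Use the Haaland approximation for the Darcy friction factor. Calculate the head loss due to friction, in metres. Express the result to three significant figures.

h_f ≈ 16.8 m

V = 4Q/(πD²) = 4·0.0353/(π·0.206²) = 1.059 m/s
Re = VD/ν = 1.059·0.206/4.35×10^-7 = 5.02×10^5 → turbulent
ε/D = 0.53/206 = 0.00257
Haaland: f = 0.02539
h_f = f(L/D)V²/(2g) = 0.02539·(2380/0.206)·1.059²/(2·9.81) = 16.77 m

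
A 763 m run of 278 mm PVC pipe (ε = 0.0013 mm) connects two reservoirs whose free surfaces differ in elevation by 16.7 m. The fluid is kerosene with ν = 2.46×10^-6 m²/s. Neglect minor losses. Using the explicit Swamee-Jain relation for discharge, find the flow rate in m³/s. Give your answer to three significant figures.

Swamee-Jain (Type II): Q = -0.965·√(gD⁵h_f/L)·ln[ε/(3.7D) + √(3.17ν²L/(gD³h_f))]
√(gD⁵h_f/L) = √(9.81·0.278⁵·16.7/763) = 0.01888
ε/(3.7D) = 1.26×10^-6; √(3.17ν²L/(gD³h_f)) = 6.45×10^-5
Q = -0.965·0.01888·ln(6.575×10^-5) = 0.1755 m³/s
Check: V = 2.89 m/s, Re = 3.27×10^5, f = 0.01421, h_f = 16.6 m ≈ 16.7 m ✓

Q ≈ 0.175 m³/s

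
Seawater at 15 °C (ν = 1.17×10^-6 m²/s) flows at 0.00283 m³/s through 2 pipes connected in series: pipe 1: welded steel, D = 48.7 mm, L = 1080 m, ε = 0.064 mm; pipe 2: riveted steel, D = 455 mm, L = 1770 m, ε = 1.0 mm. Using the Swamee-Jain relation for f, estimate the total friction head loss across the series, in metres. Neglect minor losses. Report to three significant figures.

H ≈ 63.7 m

Pipe 1: V = 1.519 m/s, Re = 6.32×10^4, ε/D = 0.00131, f = 0.02440, h_1 = f(L/D)V²/2g = 63.65 m
Pipe 2: V = 0.01740 m/s, Re = 6770, ε/D = 0.00220, f = 0.03762, h_2 = f(L/D)V²/2g = 0.002259 m
Series → Q common, losses add: H = Σh = 63.65 m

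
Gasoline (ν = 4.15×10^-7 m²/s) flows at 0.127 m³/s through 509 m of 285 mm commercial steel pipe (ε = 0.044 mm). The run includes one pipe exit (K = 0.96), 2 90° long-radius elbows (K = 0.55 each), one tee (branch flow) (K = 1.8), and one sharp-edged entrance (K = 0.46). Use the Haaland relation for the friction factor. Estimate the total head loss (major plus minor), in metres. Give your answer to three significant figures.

V = 4Q/(πD²) = 1.991 m/s; V²/2g = 0.2020 m
Re = 1.37×10^6, ε/D = 1.54×10^-4 → f = 0.01382 (Haaland)
Major: h_f = f(L/D)·V²/2g = 0.01382·1786·0.2020 = 4.986 m
Minor: ΣK = 4.32; h_m = ΣK·V²/2g = 0.8726 m
Total H_L = 4.986 + 0.8726 = 5.859 m

H_L ≈ 5.86 m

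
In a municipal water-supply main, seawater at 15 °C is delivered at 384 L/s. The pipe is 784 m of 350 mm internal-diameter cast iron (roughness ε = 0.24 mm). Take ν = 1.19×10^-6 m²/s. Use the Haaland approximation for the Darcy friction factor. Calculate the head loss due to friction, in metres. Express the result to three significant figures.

h_f ≈ 33.3 m

V = 4Q/(πD²) = 4·0.384/(π·0.350²) = 3.991 m/s
Re = VD/ν = 3.991·0.350/1.19×10^-6 = 1.17×10^6 → turbulent
ε/D = 0.24/350 = 6.86×10^-4
Haaland: f = 0.01828
h_f = f(L/D)V²/(2g) = 0.01828·(784/0.350)·3.991²/(2·9.81) = 33.25 m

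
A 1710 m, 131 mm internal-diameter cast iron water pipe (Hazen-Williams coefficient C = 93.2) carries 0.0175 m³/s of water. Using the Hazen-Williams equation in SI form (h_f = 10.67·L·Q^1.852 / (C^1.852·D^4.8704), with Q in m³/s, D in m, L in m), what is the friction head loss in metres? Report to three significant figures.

h_f ≈ 45.6 m

h_f = 10.67·1710·0.0175^1.852 / (93.2^1.852·0.131^4.8704) = 45.62 m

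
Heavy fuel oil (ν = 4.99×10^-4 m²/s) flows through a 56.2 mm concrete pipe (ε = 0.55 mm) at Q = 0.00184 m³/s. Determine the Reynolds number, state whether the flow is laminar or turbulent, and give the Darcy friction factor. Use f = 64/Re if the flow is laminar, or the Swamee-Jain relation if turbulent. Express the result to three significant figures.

V = 4Q/(πD²) = 0.7417 m/s
Re = VD/ν = 0.7417·0.0562/4.99×10^-4 = 83.5
Re < 2300 → laminar → f = 64/Re = 0.7661

Re ≈ 83.5; laminar; f = 64/Re ≈ 0.766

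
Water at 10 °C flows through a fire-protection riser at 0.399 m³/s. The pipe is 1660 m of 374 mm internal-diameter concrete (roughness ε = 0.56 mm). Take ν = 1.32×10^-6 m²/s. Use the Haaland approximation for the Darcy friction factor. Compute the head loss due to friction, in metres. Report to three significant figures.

V = 4Q/(πD²) = 4·0.399/(π·0.374²) = 3.632 m/s
Re = VD/ν = 3.632·0.374/1.32×10^-6 = 1.03×10^6 → turbulent
ε/D = 0.56/374 = 0.00150
Haaland: f = 0.02195
h_f = f(L/D)V²/(2g) = 0.02195·(1660/0.374)·3.632²/(2·9.81) = 65.52 m

h_f ≈ 65.5 m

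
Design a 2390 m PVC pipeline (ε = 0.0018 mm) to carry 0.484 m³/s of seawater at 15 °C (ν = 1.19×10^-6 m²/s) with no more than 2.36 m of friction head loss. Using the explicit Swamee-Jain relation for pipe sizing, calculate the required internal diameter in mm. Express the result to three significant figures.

Swamee-Jain (Type III): D = 0.66·[ε^1.25·(LQ²/(gh_f))^4.75 + ν·Q^9.4·(L/(gh_f))^5.2]^0.04
LQ²/(gh_f) = 24.18; L/(gh_f) = 103.2
Term 1 = ε^1.25·(…)^4.75 = 0.246; Term 2 = ν·Q^9.4·(…)^5.2 = 38.5
D = 0.66·(0.246 + 38.5)^0.04 = 0.7639 m = 764 mm
Check: V = 1.06 m/s, Re = 6.78×10^5, f = 0.01245, h_f = 2.21 m ≈ 2.36 m ✓

D ≈ 764 mm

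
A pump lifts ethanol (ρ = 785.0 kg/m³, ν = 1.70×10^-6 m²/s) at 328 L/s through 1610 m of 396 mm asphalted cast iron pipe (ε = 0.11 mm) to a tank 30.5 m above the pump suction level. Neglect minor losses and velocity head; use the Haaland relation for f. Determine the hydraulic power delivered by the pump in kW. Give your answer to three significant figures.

V = 4Q/(πD²) = 2.663 m/s; Re = 6.20×10^5; ε/D = 2.78×10^-4; f = 0.01576
h_f = f(L/D)V²/2g = 23.16 m
Total head H = z + h_f = 30.5 + 23.16 = 53.66 m
P_hyd = ρgQH = 785.0·9.81·0.328·53.66 = 135.5 kW

P_hyd ≈ 136 kW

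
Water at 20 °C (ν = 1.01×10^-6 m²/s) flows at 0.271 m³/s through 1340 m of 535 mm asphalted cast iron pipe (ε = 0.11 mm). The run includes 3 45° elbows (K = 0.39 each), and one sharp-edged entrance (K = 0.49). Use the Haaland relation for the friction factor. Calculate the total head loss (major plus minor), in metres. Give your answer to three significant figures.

H_L ≈ 2.92 m

V = 4Q/(πD²) = 1.206 m/s; V²/2g = 0.07407 m
Re = 6.39×10^5, ε/D = 2.06×10^-4 → f = 0.01506 (Haaland)
Major: h_f = f(L/D)·V²/2g = 0.01506·2505·0.07407 = 2.794 m
Minor: ΣK = 1.66; h_m = ΣK·V²/2g = 0.1230 m
Total H_L = 2.794 + 0.1230 = 2.917 m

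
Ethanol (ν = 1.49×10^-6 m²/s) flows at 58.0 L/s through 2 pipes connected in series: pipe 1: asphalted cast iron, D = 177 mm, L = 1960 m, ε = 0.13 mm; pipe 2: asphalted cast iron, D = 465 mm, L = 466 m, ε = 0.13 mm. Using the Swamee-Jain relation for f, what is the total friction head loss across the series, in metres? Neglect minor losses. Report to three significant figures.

H ≈ 61.7 m

Pipe 1: V = 2.357 m/s, Re = 2.80×10^5, ε/D = 7.34×10^-4, f = 0.01964, h_1 = f(L/D)V²/2g = 61.58 m
Pipe 2: V = 0.3415 m/s, Re = 1.07×10^5, ε/D = 2.80×10^-4, f = 0.01921, h_2 = f(L/D)V²/2g = 0.1145 m
Series → Q common, losses add: H = Σh = 61.69 m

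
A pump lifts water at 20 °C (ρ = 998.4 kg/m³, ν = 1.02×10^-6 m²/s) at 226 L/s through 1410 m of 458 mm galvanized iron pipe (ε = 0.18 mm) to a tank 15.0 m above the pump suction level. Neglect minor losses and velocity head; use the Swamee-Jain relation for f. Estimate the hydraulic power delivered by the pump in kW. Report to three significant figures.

V = 4Q/(πD²) = 1.372 m/s; Re = 6.16×10^5; ε/D = 3.93×10^-4; f = 0.01687
h_f = f(L/D)V²/2g = 4.983 m
Total head H = z + h_f = 15.0 + 4.983 = 19.98 m
P_hyd = ρgQH = 998.4·9.81·0.226·19.98 = 44.23 kW

P_hyd ≈ 44.2 kW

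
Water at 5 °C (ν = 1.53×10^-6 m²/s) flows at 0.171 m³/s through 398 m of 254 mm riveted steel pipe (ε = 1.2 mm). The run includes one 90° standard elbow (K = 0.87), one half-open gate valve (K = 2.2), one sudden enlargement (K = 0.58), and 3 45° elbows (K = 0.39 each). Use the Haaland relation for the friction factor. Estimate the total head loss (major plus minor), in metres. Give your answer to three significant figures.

V = 4Q/(πD²) = 3.375 m/s; V²/2g = 0.5805 m
Re = 5.60×10^5, ε/D = 0.00472 → f = 0.03007 (Haaland)
Major: h_f = f(L/D)·V²/2g = 0.03007·1567·0.5805 = 27.35 m
Minor: ΣK = 4.82; h_m = ΣK·V²/2g = 2.798 m
Total H_L = 27.35 + 2.798 = 30.15 m

H_L ≈ 30.2 m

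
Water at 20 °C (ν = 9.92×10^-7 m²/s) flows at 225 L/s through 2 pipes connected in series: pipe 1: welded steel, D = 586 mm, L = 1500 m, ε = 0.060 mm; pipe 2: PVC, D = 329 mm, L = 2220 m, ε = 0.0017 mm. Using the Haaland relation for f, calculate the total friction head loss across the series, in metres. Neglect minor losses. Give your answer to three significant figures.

Pipe 1: V = 0.8343 m/s, Re = 4.93×10^5, ε/D = 1.02×10^-4, f = 0.01431, h_1 = f(L/D)V²/2g = 1.300 m
Pipe 2: V = 2.647 m/s, Re = 8.78×10^5, ε/D = 5.17×10^-6, f = 0.01193, h_2 = f(L/D)V²/2g = 28.73 m
Series → Q common, losses add: H = Σh = 30.03 m

H ≈ 30.0 m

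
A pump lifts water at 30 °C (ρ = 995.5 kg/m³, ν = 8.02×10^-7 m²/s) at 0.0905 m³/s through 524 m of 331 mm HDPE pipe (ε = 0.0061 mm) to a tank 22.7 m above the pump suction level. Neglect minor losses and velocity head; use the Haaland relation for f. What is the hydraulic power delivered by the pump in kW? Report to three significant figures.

V = 4Q/(πD²) = 1.052 m/s; Re = 4.34×10^5; ε/D = 1.84×10^-5; f = 0.01360
h_f = f(L/D)V²/2g = 1.213 m
Total head H = z + h_f = 22.7 + 1.213 = 23.91 m
P_hyd = ρgQH = 995.5·9.81·0.0905·23.91 = 21.13 kW

P_hyd ≈ 21.1 kW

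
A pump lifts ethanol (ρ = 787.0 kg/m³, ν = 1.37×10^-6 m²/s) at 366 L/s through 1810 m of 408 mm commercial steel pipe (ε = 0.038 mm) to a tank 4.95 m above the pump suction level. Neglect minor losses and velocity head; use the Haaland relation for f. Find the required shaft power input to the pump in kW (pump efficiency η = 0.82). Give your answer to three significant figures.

V = 4Q/(πD²) = 2.799 m/s; Re = 8.34×10^5; ε/D = 9.31×10^-5; f = 0.01344
h_f = f(L/D)V²/2g = 23.81 m
Total head H = z + h_f = 4.95 + 23.81 = 28.76 m
P_hyd = ρgQH = 787.0·9.81·0.366·28.76 = 81.28 kW
P_shaft = P_hyd/η = 81.28/0.82 = 99.12 kW

P_shaft ≈ 99.1 kW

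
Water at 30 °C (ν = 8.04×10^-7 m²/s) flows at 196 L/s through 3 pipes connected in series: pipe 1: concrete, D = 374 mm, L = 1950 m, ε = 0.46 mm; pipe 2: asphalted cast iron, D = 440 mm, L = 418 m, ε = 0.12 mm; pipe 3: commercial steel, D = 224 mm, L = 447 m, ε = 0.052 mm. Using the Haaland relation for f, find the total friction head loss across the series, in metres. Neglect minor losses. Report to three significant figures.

H ≈ 56.1 m

Pipe 1: V = 1.784 m/s, Re = 8.30×10^5, ε/D = 0.00123, f = 0.02098, h_1 = f(L/D)V²/2g = 17.75 m
Pipe 2: V = 1.289 m/s, Re = 7.05×10^5, ε/D = 2.73×10^-4, f = 0.01560, h_2 = f(L/D)V²/2g = 1.255 m
Pipe 3: V = 4.974 m/s, Re = 1.39×10^6, ε/D = 2.32×10^-4, f = 0.01475, h_3 = f(L/D)V²/2g = 37.10 m
Series → Q common, losses add: H = Σh = 56.11 m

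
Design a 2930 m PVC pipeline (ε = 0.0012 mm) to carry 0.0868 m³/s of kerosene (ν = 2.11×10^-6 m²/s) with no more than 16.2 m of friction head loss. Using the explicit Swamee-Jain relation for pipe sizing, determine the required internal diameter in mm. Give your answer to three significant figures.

Swamee-Jain (Type III): D = 0.66·[ε^1.25·(LQ²/(gh_f))^4.75 + ν·Q^9.4·(L/(gh_f))^5.2]^0.04
LQ²/(gh_f) = 0.1389; L/(gh_f) = 18.44
Term 1 = ε^1.25·(…)^4.75 = 3.36×10^-12; Term 2 = ν·Q^9.4·(…)^5.2 = 8.47×10^-10
D = 0.66·(3.36×10^-12 + 8.47×10^-10)^0.04 = 0.2862 m = 286 mm
Check: V = 1.35 m/s, Re = 1.83×10^5, f = 0.01584, h_f = 15.0 m ≈ 16.2 m ✓

D ≈ 286 mm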